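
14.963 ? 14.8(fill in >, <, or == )>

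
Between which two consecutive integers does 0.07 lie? 0 and 1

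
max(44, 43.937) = 44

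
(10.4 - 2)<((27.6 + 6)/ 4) False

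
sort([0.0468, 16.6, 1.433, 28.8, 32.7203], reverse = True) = [32.7203, 28.8, 16.6, 1.433, 0.0468]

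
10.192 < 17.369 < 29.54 True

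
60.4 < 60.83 True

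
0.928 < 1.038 True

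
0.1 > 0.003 True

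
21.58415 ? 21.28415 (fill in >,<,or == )>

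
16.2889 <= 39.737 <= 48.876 True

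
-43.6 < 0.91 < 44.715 True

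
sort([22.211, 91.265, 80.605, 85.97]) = [22.211, 80.605, 85.97, 91.265]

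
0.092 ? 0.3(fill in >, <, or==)<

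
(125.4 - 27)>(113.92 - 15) False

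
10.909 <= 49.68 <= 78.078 True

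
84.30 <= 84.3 True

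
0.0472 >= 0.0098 True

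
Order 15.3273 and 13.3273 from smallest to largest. 13.3273, 15.3273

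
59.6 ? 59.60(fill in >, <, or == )==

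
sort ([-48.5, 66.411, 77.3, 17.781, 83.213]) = [-48.5, 17.781, 66.411, 77.3, 83.213]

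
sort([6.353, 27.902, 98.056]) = [6.353, 27.902, 98.056]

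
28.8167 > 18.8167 True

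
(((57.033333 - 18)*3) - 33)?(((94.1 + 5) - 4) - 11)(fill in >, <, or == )<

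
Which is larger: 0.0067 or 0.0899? 0.0899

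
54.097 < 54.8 True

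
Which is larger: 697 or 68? 697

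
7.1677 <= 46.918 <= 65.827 True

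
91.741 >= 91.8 False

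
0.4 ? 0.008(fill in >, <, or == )>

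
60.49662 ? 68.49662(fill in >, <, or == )<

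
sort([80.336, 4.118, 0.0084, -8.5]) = [-8.5, 0.0084, 4.118, 80.336]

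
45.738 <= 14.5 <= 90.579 False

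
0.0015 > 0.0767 False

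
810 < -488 False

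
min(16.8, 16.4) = 16.4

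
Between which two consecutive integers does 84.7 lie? 84 and 85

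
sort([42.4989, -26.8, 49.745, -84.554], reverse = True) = [49.745, 42.4989, -26.8, -84.554]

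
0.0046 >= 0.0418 False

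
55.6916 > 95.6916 False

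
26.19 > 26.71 False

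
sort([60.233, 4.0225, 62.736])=[4.0225, 60.233, 62.736]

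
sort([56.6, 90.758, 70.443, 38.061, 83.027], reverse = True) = [90.758, 83.027, 70.443, 56.6, 38.061]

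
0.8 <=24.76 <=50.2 True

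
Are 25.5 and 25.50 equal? Yes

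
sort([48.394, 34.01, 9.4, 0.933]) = [0.933, 9.4, 34.01, 48.394]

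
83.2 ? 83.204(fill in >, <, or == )<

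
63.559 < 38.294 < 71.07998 False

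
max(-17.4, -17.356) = -17.356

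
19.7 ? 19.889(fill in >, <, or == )<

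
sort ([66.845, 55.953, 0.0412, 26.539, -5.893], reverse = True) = [66.845, 55.953, 26.539, 0.0412, -5.893]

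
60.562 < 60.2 False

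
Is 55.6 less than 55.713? Yes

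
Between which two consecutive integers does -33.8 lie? -34 and -33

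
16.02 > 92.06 False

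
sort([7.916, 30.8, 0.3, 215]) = [0.3, 7.916, 30.8, 215]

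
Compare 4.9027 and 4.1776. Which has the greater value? 4.9027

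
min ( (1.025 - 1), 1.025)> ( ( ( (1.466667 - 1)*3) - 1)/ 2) False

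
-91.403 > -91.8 True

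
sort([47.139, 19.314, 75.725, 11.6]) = [11.6, 19.314, 47.139, 75.725]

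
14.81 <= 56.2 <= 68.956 True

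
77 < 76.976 False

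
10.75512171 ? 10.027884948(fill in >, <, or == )>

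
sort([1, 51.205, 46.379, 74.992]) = [1, 46.379, 51.205, 74.992]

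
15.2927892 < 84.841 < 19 False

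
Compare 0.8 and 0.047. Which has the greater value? 0.8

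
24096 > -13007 True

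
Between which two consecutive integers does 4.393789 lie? 4 and 5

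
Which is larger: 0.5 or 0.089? 0.5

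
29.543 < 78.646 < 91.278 True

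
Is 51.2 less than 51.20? No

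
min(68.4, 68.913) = 68.4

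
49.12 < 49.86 True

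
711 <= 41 False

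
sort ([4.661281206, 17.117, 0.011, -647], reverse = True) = [17.117, 4.661281206, 0.011, -647]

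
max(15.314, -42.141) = 15.314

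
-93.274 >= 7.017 False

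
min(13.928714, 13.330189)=13.330189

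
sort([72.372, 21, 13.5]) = [13.5, 21, 72.372]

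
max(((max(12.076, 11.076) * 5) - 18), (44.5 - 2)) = 42.5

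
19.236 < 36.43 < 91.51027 True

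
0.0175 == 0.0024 False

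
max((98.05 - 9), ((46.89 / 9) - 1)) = 89.05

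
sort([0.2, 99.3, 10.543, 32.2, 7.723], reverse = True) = [99.3, 32.2, 10.543, 7.723, 0.2]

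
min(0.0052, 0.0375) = 0.0052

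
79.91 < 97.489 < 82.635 False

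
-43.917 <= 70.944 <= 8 False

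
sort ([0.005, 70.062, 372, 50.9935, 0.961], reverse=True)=[372, 70.062, 50.9935, 0.961, 0.005]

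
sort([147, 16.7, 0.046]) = [0.046, 16.7, 147]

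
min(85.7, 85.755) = 85.7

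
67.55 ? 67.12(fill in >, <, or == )>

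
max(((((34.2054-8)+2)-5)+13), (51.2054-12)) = 39.2054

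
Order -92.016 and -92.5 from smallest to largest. -92.5, -92.016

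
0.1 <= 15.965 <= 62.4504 True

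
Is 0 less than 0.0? No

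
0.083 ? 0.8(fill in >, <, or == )<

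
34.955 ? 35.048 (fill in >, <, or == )<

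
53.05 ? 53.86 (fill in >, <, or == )<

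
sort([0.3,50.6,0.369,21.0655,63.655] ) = [0.3,0.369,21.0655,50.6,63.655]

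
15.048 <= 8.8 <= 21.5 False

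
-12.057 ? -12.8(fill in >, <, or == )>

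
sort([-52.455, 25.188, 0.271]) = [-52.455, 0.271, 25.188]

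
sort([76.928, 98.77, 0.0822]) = [0.0822, 76.928, 98.77]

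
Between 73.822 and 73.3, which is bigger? 73.822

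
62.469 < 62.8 True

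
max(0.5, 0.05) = 0.5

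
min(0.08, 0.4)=0.08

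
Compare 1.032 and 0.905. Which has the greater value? 1.032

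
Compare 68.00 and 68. They are equal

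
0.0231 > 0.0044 True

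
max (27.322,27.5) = 27.5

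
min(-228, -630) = -630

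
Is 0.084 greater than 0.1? No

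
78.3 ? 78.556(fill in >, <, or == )<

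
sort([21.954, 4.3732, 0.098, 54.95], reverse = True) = [54.95, 21.954, 4.3732, 0.098]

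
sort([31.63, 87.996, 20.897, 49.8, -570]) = [-570, 20.897, 31.63, 49.8, 87.996]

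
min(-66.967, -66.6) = -66.967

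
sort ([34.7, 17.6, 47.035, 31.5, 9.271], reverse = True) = [47.035, 34.7, 31.5, 17.6, 9.271]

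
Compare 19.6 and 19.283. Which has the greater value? 19.6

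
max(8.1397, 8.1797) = 8.1797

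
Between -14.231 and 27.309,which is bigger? 27.309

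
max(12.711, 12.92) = 12.92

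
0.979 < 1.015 True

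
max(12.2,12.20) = 12.20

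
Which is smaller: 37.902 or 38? 37.902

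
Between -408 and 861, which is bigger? 861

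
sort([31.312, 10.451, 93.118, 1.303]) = [1.303, 10.451, 31.312, 93.118]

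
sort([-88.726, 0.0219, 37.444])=[-88.726, 0.0219, 37.444]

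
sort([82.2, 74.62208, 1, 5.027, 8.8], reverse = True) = [82.2, 74.62208, 8.8, 5.027, 1]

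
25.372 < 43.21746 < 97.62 True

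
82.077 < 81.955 False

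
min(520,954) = 520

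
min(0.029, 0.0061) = 0.0061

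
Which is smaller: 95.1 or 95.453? 95.1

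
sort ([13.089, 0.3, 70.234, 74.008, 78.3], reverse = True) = [78.3, 74.008, 70.234, 13.089, 0.3]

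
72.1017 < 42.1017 False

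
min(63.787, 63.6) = 63.6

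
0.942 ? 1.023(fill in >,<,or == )<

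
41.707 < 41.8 True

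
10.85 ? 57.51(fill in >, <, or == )<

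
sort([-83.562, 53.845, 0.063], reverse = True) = [53.845, 0.063, -83.562]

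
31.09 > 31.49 False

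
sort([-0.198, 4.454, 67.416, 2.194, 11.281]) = [-0.198, 2.194, 4.454, 11.281, 67.416]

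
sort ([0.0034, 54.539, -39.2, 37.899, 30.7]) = [-39.2, 0.0034, 30.7, 37.899, 54.539]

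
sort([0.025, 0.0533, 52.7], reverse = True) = [52.7, 0.0533, 0.025]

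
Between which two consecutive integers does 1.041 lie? 1 and 2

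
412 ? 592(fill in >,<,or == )<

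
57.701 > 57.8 False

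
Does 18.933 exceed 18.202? Yes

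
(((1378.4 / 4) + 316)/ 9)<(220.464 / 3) True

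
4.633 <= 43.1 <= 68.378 True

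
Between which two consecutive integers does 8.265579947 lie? 8 and 9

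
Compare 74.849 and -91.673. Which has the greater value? 74.849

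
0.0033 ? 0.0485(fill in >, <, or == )<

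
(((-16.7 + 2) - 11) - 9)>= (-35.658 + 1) False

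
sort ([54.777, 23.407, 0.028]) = [0.028, 23.407, 54.777]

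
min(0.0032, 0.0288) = 0.0032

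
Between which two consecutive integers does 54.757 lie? 54 and 55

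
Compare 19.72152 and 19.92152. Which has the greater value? 19.92152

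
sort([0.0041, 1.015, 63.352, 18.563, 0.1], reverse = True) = [63.352, 18.563, 1.015, 0.1, 0.0041]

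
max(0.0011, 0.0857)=0.0857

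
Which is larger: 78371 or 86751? 86751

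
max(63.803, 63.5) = 63.803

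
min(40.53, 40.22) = 40.22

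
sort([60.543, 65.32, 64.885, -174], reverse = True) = [65.32, 64.885, 60.543, -174]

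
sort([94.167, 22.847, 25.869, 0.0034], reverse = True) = [94.167, 25.869, 22.847, 0.0034]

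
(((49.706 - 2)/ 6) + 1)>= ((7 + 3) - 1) False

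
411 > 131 True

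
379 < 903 True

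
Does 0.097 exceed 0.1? No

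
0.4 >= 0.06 True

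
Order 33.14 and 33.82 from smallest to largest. 33.14, 33.82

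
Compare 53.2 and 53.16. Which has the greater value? 53.2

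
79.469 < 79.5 True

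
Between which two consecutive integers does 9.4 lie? 9 and 10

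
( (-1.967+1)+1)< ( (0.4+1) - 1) True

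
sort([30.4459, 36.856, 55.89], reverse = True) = [55.89, 36.856, 30.4459]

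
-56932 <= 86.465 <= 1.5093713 False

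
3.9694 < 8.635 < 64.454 True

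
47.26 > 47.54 False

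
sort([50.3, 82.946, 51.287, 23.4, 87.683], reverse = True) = [87.683, 82.946, 51.287, 50.3, 23.4]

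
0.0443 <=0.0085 False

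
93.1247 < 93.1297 True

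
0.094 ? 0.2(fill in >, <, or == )<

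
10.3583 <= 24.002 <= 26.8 True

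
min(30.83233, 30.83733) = 30.83233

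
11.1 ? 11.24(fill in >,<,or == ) <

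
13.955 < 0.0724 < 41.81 False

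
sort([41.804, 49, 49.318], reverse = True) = [49.318, 49, 41.804]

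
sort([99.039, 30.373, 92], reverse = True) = [99.039, 92, 30.373]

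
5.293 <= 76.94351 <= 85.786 True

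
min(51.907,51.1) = 51.1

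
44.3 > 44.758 False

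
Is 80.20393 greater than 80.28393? No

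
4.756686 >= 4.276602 True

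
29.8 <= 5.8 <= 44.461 False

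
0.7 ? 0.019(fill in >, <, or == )>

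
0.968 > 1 False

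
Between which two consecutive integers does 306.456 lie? 306 and 307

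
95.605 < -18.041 False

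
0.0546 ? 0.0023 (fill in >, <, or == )>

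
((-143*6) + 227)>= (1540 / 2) False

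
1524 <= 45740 True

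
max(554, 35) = 554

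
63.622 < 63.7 True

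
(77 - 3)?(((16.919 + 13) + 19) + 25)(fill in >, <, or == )>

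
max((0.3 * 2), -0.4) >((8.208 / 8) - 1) True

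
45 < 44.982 False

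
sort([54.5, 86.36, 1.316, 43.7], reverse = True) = [86.36, 54.5, 43.7, 1.316]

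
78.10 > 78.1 False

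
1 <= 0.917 False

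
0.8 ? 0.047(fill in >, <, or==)>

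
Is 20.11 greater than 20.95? No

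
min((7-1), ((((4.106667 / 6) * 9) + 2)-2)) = 6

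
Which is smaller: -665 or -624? -665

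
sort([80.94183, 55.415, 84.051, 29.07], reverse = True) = [84.051, 80.94183, 55.415, 29.07]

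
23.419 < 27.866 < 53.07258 True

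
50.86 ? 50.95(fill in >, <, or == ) <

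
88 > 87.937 True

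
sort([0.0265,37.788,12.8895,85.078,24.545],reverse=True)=[85.078,37.788,24.545,12.8895,0.0265]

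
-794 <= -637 True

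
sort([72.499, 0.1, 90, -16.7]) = [-16.7, 0.1, 72.499, 90]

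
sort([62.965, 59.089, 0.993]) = [0.993, 59.089, 62.965]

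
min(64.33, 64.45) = 64.33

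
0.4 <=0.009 False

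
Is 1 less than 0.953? No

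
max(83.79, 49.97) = 83.79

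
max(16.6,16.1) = 16.6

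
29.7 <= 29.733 True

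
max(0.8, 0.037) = 0.8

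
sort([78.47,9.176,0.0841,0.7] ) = [0.0841,0.7,9.176,78.47]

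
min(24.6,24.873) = 24.6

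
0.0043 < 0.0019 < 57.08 False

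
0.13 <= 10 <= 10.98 True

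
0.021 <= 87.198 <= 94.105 True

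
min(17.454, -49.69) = -49.69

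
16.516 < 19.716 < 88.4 True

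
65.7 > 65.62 True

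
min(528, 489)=489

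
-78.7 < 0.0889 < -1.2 False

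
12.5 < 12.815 True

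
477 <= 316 False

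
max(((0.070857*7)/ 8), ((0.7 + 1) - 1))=0.7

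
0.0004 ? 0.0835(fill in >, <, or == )<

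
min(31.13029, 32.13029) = 31.13029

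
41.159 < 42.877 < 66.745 True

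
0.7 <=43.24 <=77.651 True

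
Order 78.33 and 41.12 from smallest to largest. 41.12, 78.33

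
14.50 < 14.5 False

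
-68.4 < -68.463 False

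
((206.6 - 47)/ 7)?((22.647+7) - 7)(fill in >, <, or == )>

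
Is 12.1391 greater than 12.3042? No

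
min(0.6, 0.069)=0.069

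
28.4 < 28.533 True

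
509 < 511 True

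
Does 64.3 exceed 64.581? No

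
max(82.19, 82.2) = 82.2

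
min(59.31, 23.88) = 23.88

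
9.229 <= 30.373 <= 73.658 True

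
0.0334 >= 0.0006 True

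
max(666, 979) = 979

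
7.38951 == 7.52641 False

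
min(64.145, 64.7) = 64.145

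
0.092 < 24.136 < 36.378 True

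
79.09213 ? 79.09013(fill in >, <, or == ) >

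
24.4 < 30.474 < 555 True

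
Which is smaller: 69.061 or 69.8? 69.061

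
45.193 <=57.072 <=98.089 True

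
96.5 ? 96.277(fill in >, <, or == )>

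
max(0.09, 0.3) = 0.3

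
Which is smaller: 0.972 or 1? 0.972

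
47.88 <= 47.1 False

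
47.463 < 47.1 False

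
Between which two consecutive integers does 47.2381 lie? 47 and 48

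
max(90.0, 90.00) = 90.00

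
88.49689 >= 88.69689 False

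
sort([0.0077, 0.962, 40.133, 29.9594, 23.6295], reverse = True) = [40.133, 29.9594, 23.6295, 0.962, 0.0077]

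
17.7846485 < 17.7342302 False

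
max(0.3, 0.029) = 0.3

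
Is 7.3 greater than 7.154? Yes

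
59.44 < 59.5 True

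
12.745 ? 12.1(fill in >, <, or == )>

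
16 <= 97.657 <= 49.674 False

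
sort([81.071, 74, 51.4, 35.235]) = [35.235, 51.4, 74, 81.071]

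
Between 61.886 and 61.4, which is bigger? 61.886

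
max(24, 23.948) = 24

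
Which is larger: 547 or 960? 960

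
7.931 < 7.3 False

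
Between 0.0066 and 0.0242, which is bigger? 0.0242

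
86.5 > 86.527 False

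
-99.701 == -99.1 False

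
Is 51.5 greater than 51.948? No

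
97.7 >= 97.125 True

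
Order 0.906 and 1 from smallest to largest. 0.906,1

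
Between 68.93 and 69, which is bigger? 69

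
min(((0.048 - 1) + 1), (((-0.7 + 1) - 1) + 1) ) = 0.048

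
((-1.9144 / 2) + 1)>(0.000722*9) True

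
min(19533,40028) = 19533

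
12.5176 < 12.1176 False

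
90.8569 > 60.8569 True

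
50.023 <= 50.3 True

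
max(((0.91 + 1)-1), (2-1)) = 1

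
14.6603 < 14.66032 True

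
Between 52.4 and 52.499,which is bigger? 52.499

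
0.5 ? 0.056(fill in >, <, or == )>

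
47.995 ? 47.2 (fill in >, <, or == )>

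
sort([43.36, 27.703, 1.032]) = [1.032, 27.703, 43.36]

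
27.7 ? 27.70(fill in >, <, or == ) ==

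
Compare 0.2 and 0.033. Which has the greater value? 0.2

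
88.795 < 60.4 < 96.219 False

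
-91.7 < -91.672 True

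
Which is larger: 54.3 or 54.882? 54.882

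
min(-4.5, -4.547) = -4.547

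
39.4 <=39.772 True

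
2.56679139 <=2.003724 False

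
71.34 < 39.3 False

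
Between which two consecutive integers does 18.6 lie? 18 and 19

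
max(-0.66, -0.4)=-0.4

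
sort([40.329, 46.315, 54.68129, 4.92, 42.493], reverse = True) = [54.68129, 46.315, 42.493, 40.329, 4.92]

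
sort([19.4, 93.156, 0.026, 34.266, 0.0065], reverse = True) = [93.156, 34.266, 19.4, 0.026, 0.0065]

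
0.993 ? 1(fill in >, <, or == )<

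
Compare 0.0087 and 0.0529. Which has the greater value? 0.0529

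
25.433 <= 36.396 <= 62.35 True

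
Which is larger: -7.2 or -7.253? -7.2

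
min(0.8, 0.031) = 0.031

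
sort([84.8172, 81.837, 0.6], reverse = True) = [84.8172, 81.837, 0.6]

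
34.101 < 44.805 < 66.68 True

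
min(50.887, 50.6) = 50.6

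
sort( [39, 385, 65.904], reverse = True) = [385, 65.904, 39]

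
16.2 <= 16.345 True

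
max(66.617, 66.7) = 66.7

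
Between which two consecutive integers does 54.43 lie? 54 and 55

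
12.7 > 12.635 True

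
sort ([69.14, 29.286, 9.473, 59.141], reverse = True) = [69.14, 59.141, 29.286, 9.473]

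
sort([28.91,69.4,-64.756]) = [-64.756,28.91,69.4]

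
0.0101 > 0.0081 True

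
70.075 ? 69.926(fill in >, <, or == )>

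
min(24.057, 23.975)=23.975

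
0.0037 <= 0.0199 True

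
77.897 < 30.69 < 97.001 False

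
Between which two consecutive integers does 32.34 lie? 32 and 33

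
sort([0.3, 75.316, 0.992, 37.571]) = [0.3, 0.992, 37.571, 75.316]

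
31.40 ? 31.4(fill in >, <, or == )==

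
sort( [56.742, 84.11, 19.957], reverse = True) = [84.11, 56.742, 19.957]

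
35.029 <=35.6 True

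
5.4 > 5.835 False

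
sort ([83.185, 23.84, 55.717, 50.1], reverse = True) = [83.185, 55.717, 50.1, 23.84]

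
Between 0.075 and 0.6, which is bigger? 0.6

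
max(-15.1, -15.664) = -15.1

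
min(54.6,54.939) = 54.6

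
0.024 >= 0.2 False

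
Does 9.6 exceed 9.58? Yes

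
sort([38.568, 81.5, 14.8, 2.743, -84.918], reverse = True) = [81.5, 38.568, 14.8, 2.743, -84.918]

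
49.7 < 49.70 False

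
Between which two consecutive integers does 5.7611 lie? 5 and 6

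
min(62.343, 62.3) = 62.3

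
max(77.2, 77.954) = 77.954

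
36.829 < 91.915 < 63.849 False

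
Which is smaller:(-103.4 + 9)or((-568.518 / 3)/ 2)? ((-568.518 / 3)/ 2)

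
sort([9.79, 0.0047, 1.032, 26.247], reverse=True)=[26.247, 9.79, 1.032, 0.0047]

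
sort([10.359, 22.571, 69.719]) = [10.359, 22.571, 69.719]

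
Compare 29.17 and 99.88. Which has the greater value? 99.88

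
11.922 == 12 False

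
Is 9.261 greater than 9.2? Yes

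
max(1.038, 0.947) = 1.038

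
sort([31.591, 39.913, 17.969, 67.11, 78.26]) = [17.969, 31.591, 39.913, 67.11, 78.26]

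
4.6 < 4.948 True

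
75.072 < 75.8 True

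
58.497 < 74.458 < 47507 True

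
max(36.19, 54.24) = 54.24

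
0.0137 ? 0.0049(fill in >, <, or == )>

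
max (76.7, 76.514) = 76.7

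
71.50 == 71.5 True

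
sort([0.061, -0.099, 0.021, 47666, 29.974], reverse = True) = [47666, 29.974, 0.061, 0.021, -0.099]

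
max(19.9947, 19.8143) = 19.9947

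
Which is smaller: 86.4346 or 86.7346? 86.4346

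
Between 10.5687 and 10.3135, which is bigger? 10.5687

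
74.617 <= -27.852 False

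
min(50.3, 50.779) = 50.3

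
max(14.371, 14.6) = 14.6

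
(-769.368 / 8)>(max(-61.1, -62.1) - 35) False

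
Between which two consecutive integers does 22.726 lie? 22 and 23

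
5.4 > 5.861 False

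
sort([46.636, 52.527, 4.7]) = [4.7, 46.636, 52.527]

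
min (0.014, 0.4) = 0.014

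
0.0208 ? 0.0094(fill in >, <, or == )>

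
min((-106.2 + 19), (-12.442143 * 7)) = -87.2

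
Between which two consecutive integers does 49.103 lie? 49 and 50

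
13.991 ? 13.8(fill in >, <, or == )>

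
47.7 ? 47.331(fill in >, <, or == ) >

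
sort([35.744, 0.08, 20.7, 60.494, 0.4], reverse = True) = [60.494, 35.744, 20.7, 0.4, 0.08]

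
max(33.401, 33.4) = 33.401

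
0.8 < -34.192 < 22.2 False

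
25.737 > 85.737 False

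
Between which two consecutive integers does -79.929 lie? -80 and -79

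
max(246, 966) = 966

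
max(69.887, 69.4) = 69.887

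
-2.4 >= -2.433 True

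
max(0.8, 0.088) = 0.8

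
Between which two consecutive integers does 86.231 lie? 86 and 87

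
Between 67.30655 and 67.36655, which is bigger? 67.36655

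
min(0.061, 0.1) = 0.061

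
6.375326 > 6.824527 False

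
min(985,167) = 167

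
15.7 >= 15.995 False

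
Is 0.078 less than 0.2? Yes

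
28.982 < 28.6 False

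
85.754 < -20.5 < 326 False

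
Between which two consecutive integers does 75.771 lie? 75 and 76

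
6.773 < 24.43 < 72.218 True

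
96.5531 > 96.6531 False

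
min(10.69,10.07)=10.07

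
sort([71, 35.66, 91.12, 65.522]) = [35.66, 65.522, 71, 91.12]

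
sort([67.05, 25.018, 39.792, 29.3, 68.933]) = [25.018, 29.3, 39.792, 67.05, 68.933]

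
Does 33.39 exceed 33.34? Yes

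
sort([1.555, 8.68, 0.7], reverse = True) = [8.68, 1.555, 0.7]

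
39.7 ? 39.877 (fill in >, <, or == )<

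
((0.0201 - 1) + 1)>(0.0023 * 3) True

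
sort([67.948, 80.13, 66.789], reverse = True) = [80.13, 67.948, 66.789]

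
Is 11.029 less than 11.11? Yes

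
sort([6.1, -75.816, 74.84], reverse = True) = [74.84, 6.1, -75.816]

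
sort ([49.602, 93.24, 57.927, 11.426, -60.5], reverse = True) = [93.24, 57.927, 49.602, 11.426, -60.5]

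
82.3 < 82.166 False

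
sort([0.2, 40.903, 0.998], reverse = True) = [40.903, 0.998, 0.2]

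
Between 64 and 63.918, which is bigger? 64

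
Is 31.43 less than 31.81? Yes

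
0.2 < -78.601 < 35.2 False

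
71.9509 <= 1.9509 False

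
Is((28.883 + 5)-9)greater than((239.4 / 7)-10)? Yes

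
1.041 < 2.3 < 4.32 True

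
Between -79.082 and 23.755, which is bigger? 23.755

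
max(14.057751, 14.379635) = 14.379635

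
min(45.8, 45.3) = 45.3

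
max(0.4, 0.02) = 0.4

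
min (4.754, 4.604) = 4.604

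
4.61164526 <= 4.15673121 False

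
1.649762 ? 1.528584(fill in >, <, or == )>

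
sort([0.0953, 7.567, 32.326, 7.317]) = [0.0953, 7.317, 7.567, 32.326]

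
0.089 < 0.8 True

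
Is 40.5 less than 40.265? No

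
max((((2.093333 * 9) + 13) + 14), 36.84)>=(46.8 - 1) True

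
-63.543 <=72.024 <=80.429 True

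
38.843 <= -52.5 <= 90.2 False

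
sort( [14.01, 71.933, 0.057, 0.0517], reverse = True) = [71.933, 14.01, 0.057, 0.0517]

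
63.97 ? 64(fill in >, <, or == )<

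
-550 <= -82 True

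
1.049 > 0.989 True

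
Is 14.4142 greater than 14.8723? No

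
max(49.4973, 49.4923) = 49.4973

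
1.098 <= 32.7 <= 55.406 True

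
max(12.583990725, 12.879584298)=12.879584298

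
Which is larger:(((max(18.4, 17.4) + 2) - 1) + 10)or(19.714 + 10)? (19.714 + 10)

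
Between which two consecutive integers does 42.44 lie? 42 and 43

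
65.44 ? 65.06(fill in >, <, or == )>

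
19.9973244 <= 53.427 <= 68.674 True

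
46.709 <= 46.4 False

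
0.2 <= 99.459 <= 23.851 False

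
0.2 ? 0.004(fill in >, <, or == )>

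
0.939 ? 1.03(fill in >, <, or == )<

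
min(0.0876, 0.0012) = 0.0012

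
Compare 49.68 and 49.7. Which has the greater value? 49.7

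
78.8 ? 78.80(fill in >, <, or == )==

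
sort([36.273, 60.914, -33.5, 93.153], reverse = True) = [93.153, 60.914, 36.273, -33.5]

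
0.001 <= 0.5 True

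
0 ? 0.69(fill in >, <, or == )<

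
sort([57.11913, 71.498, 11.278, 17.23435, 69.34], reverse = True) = [71.498, 69.34, 57.11913, 17.23435, 11.278]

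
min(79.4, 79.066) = 79.066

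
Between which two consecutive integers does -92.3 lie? -93 and -92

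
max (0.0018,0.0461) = 0.0461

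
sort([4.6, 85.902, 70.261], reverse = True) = [85.902, 70.261, 4.6]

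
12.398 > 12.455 False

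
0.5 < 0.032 False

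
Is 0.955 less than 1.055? Yes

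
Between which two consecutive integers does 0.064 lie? 0 and 1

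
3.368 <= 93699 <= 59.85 False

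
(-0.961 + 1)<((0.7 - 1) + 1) True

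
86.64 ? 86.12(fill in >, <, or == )>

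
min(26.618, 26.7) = 26.618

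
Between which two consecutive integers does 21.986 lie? 21 and 22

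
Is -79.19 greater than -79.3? Yes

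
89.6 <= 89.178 False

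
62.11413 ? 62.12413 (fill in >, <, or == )<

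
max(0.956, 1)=1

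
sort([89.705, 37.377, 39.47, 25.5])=[25.5, 37.377, 39.47, 89.705]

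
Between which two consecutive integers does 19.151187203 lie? 19 and 20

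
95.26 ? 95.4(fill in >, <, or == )<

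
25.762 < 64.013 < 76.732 True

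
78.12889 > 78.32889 False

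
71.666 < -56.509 False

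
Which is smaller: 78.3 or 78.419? 78.3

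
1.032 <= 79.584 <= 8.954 False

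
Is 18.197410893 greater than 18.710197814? No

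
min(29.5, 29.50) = 29.5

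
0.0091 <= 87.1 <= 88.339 True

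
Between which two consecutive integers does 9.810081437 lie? 9 and 10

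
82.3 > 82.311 False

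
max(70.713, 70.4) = 70.713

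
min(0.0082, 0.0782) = 0.0082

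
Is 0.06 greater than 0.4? No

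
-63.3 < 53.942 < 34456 True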